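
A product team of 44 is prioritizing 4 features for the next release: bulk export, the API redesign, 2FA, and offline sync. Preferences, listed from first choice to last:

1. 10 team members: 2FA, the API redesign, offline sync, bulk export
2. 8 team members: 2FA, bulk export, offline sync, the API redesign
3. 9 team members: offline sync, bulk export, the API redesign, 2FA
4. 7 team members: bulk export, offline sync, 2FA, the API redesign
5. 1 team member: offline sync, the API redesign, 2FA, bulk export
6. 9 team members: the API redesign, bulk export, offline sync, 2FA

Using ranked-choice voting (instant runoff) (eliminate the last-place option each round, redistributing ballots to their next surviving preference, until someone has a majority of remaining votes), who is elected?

Round 1: bulk export 7, the API redesign 9, 2FA 18, offline sync 10. Eliminate bulk export.
Round 2: the API redesign 9, 2FA 18, offline sync 17. Eliminate the API redesign.
Round 3: 2FA 18, offline sync 26. Offline sync has a majority.

offline sync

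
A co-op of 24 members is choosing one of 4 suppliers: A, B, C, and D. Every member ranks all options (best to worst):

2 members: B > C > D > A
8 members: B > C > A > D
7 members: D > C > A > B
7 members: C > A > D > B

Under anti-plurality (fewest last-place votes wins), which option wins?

C

Last-place votes: A 2, B 14, C 0, D 8.
C is ranked last by the fewest voters, so C wins.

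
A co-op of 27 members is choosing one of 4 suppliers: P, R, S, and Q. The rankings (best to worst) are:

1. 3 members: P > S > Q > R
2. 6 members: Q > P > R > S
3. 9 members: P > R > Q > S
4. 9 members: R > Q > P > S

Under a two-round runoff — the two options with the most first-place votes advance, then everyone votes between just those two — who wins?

Round 1 first-place votes: P 12, R 9, S 0, Q 6.
P and R advance.
Runoff: P is preferred to R by 18 voters; R by 9.
P wins the runoff.

P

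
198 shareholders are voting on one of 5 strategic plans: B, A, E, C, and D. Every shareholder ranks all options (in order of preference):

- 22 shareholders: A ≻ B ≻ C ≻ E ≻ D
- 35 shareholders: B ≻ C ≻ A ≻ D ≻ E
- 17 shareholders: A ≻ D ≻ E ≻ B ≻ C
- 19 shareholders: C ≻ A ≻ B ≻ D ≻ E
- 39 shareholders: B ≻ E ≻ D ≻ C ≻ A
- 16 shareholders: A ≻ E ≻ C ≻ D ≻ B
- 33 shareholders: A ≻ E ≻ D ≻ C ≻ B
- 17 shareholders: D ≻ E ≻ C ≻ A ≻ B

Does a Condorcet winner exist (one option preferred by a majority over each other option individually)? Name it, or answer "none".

Checking pairwise contests:
A beats B 124–74.
C beats A 110–88.
B beats E 115–83.
B beats C 113–85.
B beats D 115–83.
Every option loses at least one head-to-head, so there is no Condorcet winner.

none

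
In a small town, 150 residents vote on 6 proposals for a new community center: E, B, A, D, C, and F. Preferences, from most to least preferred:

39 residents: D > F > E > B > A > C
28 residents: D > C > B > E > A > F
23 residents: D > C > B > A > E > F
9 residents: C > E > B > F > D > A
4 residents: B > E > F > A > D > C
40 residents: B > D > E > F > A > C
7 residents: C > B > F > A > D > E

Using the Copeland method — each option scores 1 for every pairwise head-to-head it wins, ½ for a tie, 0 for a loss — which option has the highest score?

D

E: beats A, C, and F; loses to B and D → score 3.
B: beats E, A, C, and F; loses to D → score 4.
A: beats C; loses to E, B, D, and F → score 1.
D: beats E, B, A, C, and F → score 5.
C: loses to E, B, A, D, and F → score 0.
F: beats A and C; loses to E, B, and D → score 2.
D has the best pairwise record.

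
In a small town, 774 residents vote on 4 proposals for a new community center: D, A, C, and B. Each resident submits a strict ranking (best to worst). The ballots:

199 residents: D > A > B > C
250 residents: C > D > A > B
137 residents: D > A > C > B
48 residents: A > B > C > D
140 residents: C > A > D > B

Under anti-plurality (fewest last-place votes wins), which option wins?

A

Last-place votes: D 48, A 0, C 199, B 527.
A is ranked last by the fewest voters, so A wins.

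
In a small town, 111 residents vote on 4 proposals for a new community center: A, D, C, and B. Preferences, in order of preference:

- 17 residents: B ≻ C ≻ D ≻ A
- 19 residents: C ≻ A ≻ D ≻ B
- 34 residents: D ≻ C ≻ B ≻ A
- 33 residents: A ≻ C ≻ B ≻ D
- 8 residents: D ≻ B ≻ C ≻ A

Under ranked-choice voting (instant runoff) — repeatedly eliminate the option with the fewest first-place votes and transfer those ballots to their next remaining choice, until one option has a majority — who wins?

Round 1: A 33, D 42, C 19, B 17. Eliminate B.
Round 2: A 33, D 42, C 36. Eliminate A.
Round 3: D 42, C 69. C has a majority.

C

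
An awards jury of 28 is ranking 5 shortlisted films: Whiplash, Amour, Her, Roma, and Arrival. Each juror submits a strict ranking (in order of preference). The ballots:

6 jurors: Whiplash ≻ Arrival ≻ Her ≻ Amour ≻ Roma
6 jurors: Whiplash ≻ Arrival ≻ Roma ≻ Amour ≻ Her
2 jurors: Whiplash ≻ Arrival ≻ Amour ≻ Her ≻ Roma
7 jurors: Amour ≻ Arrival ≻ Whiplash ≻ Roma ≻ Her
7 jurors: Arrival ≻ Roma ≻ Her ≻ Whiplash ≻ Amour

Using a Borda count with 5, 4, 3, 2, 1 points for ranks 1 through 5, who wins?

Whiplash: 6·5 + 6·5 + 2·5 + 7·3 + 7·2 = 105
Amour: 6·2 + 6·2 + 2·3 + 7·5 + 7·1 = 72
Her: 6·3 + 6·1 + 2·2 + 7·1 + 7·3 = 56
Roma: 6·1 + 6·3 + 2·1 + 7·2 + 7·4 = 68
Arrival: 6·4 + 6·4 + 2·4 + 7·4 + 7·5 = 119
Arrival has the highest Borda score (119).

Arrival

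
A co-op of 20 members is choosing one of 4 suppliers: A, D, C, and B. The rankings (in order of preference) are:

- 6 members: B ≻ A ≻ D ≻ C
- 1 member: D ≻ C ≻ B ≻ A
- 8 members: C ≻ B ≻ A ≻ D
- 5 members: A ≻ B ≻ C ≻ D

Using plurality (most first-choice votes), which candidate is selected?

First-place votes: A 5, D 1, C 8, B 6.
C has the most first-place votes.

C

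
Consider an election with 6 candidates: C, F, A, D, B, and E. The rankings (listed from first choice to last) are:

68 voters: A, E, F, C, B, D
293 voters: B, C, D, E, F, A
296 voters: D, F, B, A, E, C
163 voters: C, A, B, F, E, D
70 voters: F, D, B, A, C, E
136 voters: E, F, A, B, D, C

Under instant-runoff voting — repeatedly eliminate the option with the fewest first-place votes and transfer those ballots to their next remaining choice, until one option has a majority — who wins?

Round 1: C 163, F 70, A 68, D 296, B 293, E 136. Eliminate A.
Round 2: C 163, F 70, D 296, B 293, E 204. Eliminate F.
Round 3: C 163, D 366, B 293, E 204. Eliminate C.
Round 4: D 366, B 456, E 204. Eliminate E.
Round 5: D 366, B 660. B has a majority.

B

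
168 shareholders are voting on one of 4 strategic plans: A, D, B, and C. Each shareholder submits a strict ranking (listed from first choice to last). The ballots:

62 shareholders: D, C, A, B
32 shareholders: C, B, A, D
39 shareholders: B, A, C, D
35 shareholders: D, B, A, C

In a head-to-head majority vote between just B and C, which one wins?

Voters preferring B to C: 74; preferring C to B: 94.
C wins the head-to-head.

C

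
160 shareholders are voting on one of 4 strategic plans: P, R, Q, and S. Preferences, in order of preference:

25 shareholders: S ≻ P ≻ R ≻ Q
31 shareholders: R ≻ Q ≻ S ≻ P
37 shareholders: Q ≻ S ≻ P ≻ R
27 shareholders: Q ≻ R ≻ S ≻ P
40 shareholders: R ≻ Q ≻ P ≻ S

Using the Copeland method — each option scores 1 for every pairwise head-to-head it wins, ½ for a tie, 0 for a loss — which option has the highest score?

P: loses to R, Q, and S → score 0.
R: beats P, Q, and S → score 3.
Q: beats P and S; loses to R → score 2.
S: beats P; loses to R and Q → score 1.
R has the best pairwise record.

R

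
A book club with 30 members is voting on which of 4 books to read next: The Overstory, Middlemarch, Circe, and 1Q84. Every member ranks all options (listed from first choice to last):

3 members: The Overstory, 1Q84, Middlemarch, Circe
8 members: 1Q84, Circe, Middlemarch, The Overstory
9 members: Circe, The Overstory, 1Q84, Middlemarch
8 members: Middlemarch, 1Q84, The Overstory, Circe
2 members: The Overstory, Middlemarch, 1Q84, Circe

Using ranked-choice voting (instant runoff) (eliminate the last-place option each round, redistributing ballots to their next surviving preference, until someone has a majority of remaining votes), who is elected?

1Q84

Round 1: The Overstory 5, Middlemarch 8, Circe 9, 1Q84 8. Eliminate The Overstory.
Round 2: Middlemarch 10, Circe 9, 1Q84 11. Eliminate Circe.
Round 3: Middlemarch 10, 1Q84 20. 1Q84 has a majority.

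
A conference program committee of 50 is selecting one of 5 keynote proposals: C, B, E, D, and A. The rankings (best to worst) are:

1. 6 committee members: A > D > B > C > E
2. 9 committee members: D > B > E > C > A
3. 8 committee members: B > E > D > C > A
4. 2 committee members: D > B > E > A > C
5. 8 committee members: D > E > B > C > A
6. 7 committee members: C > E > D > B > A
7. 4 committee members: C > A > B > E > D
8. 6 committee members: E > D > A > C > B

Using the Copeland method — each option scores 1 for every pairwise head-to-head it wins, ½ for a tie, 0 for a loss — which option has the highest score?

C: beats A; loses to B, E, and D → score 1.
B: beats C, E, and A; loses to D → score 3.
E: beats C and A; ties D; loses to B → score 2.5.
D: beats C, B, and A; ties E → score 3.5.
A: loses to C, B, E, and D → score 0.
D has the best pairwise record.

D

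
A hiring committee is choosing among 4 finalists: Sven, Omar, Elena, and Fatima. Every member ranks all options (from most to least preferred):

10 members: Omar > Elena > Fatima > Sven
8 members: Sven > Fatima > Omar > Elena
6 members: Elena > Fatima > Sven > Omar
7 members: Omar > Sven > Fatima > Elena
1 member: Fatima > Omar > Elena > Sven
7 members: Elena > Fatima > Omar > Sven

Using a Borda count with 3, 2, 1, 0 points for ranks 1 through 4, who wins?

Sven: 10·0 + 8·3 + 6·1 + 7·2 + 1·0 + 7·0 = 44
Omar: 10·3 + 8·1 + 6·0 + 7·3 + 1·2 + 7·1 = 68
Elena: 10·2 + 8·0 + 6·3 + 7·0 + 1·1 + 7·3 = 60
Fatima: 10·1 + 8·2 + 6·2 + 7·1 + 1·3 + 7·2 = 62
Omar has the highest Borda score (68).

Omar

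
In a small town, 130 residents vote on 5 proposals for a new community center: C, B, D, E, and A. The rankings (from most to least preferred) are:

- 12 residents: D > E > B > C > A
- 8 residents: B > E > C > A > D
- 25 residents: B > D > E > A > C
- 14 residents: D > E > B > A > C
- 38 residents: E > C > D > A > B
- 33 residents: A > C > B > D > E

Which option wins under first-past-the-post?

First-place votes: C 0, B 33, D 26, E 38, A 33.
E has the most first-place votes.

E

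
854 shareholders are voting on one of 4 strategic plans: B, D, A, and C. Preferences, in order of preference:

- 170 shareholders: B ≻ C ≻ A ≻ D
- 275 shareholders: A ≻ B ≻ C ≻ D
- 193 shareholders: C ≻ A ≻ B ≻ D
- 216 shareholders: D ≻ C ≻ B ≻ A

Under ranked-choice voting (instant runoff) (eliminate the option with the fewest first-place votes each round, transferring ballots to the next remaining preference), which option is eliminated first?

Round 1: B 170, D 216, A 275, C 193. Eliminate B.

B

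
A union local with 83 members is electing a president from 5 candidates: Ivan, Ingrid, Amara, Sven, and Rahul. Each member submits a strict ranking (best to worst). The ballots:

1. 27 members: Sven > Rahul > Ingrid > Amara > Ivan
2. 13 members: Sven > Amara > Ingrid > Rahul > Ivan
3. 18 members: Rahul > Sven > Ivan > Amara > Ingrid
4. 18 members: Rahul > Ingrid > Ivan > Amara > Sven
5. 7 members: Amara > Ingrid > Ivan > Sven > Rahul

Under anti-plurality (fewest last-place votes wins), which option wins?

Amara

Last-place votes: Ivan 40, Ingrid 18, Amara 0, Sven 18, Rahul 7.
Amara is ranked last by the fewest voters, so Amara wins.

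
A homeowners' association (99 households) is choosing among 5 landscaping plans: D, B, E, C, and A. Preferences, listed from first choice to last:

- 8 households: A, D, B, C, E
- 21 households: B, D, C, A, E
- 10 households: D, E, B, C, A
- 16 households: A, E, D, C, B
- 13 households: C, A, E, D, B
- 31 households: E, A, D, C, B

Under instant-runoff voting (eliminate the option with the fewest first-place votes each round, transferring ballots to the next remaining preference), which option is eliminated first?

Round 1: D 10, B 21, E 31, C 13, A 24. Eliminate D.

D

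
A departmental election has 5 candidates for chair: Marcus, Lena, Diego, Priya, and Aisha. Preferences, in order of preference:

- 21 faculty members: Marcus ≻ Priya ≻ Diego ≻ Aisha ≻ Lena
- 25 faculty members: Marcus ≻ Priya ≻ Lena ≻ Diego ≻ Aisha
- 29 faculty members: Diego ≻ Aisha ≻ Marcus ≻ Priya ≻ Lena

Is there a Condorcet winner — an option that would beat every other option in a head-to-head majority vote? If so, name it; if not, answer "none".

Marcus vs Lena: 75–0 for Marcus.
Marcus vs Diego: 46–29 for Marcus.
Marcus vs Priya: 75–0 for Marcus.
Marcus vs Aisha: 46–29 for Marcus.
Marcus beats every other option head-to-head.

Marcus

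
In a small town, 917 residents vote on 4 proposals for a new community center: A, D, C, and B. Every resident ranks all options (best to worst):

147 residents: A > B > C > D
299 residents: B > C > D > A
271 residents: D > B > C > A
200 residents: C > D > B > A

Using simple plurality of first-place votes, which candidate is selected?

B

First-place votes: A 147, D 271, C 200, B 299.
B has the most first-place votes.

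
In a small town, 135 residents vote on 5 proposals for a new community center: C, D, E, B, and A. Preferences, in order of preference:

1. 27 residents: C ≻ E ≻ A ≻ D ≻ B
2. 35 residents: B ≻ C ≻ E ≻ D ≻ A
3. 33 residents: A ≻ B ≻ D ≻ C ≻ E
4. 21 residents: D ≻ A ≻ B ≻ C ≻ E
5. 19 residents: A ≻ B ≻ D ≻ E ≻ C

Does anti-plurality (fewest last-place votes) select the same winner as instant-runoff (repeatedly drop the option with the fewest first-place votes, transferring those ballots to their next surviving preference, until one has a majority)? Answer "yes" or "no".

Anti-plurality — last-place votes: C 19, D 0, E 54, B 27, A 35. Winner: D.
Instant-runoff — R1 C 27, D 21, E 0, B 35, A 52 (E out); R2 C 27, D 21, B 35, A 52 (D out); R3 C 27, B 35, A 73 (A winner). Winner: A.
The two methods disagree.

no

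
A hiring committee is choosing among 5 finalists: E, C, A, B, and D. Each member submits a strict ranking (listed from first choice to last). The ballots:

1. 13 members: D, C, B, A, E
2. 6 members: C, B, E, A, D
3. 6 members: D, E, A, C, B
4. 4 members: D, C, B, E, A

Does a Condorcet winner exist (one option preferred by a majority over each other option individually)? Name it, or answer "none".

D vs E: 23–6 for D.
D vs C: 23–6 for D.
D vs A: 23–6 for D.
D vs B: 23–6 for D.
D beats every other option head-to-head.

D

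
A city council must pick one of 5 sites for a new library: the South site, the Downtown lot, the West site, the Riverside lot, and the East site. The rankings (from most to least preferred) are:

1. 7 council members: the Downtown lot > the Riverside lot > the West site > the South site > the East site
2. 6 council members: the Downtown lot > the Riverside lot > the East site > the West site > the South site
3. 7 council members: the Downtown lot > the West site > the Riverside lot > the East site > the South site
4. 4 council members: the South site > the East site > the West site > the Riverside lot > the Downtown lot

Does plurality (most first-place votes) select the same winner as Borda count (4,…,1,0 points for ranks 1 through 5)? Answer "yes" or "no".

Plurality — first-place votes: the South site 4, the Downtown lot 20, the West site 0, the Riverside lot 0, the East site 0. Winner: the Downtown lot.
Borda — scores: the South site 23, the Downtown lot 80, the West site 49, the Riverside lot 57, the East site 31. Winner: the Downtown lot.
The two methods agree.

yes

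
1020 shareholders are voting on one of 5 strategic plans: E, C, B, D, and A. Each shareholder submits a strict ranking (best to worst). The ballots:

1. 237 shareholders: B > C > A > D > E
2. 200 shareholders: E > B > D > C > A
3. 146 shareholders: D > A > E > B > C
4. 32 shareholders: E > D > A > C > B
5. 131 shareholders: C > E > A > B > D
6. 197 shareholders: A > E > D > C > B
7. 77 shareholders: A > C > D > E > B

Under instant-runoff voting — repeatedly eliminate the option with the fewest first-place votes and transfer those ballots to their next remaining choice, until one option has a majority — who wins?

A

Round 1: E 232, C 131, B 237, D 146, A 274. Eliminate C.
Round 2: E 363, B 237, D 146, A 274. Eliminate D.
Round 3: E 363, B 237, A 420. Eliminate B.
Round 4: E 363, A 657. A has a majority.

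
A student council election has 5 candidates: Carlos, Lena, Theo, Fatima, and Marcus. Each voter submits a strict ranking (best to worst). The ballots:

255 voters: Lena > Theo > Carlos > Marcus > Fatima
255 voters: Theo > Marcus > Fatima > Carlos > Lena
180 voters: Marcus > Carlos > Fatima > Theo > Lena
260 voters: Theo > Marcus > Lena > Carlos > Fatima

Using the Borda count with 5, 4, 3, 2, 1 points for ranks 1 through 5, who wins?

Theo

Carlos: 255·3 + 255·2 + 180·4 + 260·2 = 2515
Lena: 255·5 + 255·1 + 180·1 + 260·3 = 2490
Theo: 255·4 + 255·5 + 180·2 + 260·5 = 3955
Fatima: 255·1 + 255·3 + 180·3 + 260·1 = 1820
Marcus: 255·2 + 255·4 + 180·5 + 260·4 = 3470
Theo has the highest Borda score (3955).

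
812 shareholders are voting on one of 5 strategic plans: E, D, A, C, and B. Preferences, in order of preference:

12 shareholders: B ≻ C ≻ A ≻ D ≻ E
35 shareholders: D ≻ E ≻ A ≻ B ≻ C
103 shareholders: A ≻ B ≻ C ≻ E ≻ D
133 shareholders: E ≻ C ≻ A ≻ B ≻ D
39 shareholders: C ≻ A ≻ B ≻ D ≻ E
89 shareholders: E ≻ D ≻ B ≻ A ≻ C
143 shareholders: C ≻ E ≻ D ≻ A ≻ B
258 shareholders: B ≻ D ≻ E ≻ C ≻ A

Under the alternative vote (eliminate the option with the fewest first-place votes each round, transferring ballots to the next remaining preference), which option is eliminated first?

Round 1: E 222, D 35, A 103, C 182, B 270. Eliminate D.

D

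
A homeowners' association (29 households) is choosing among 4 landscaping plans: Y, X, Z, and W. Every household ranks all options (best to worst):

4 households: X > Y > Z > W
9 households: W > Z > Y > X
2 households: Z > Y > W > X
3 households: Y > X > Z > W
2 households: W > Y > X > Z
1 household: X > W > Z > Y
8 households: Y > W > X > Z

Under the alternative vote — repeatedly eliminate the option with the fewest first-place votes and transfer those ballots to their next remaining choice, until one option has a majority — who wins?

Round 1: Y 11, X 5, Z 2, W 11. Eliminate Z.
Round 2: Y 13, X 5, W 11. Eliminate X.
Round 3: Y 17, W 12. Y has a majority.

Y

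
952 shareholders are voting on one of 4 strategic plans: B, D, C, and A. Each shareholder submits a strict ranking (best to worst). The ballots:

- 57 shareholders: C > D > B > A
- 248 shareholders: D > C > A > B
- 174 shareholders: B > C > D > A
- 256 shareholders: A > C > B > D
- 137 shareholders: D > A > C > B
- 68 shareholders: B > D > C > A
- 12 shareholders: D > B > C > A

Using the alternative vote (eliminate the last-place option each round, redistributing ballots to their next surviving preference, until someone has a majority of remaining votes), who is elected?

Round 1: B 242, D 397, C 57, A 256. Eliminate C.
Round 2: B 242, D 454, A 256. Eliminate B.
Round 3: D 696, A 256. D has a majority.

D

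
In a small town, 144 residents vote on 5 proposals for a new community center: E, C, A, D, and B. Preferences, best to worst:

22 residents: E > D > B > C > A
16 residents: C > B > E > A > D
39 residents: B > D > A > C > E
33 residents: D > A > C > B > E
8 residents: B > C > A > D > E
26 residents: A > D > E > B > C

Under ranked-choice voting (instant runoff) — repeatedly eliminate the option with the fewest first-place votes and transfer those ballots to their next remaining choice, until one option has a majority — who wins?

D

Round 1: E 22, C 16, A 26, D 33, B 47. Eliminate C.
Round 2: E 22, A 26, D 33, B 63. Eliminate E.
Round 3: A 26, D 55, B 63. Eliminate A.
Round 4: D 81, B 63. D has a majority.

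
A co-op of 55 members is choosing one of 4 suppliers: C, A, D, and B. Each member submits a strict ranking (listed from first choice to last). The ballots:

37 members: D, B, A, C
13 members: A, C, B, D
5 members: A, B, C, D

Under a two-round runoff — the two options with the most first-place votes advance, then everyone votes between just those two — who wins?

Round 1 first-place votes: C 0, A 18, D 37, B 0.
D and A advance.
Runoff: D is preferred to A by 37 voters; A by 18.
D wins the runoff.

D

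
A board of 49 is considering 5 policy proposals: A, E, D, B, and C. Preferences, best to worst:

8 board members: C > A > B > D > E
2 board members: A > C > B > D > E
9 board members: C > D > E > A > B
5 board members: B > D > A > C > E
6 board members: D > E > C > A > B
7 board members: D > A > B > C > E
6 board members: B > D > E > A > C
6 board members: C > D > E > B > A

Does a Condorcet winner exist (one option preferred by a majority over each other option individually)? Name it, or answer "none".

C

C vs A: 29–20 for C.
C vs E: 37–12 for C.
C vs D: 25–24 for C.
C vs B: 31–18 for C.
C beats every other option head-to-head.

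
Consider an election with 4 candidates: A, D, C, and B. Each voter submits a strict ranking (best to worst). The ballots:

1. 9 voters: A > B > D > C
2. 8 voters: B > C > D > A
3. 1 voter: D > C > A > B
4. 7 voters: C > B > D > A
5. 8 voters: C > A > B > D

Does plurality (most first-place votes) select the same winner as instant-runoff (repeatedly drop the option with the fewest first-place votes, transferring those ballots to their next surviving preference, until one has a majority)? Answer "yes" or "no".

yes

Plurality — first-place votes: A 9, D 1, C 15, B 8. Winner: C.
Instant-runoff — R1 A 9, D 1, C 15, B 8 (D out); R2 A 9, C 16, B 8 (B out); R3 A 9, C 24 (C winner). Winner: C.
The two methods agree.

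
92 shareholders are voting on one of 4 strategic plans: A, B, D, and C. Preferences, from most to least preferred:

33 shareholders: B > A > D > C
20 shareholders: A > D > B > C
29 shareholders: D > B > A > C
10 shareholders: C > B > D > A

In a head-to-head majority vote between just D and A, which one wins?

A

Voters preferring D to A: 39; preferring A to D: 53.
A wins the head-to-head.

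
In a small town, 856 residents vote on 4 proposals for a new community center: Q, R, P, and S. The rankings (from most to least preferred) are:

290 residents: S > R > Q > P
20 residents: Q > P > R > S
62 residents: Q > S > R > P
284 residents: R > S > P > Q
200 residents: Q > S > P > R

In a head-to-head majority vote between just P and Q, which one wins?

Q

Voters preferring P to Q: 284; preferring Q to P: 572.
Q wins the head-to-head.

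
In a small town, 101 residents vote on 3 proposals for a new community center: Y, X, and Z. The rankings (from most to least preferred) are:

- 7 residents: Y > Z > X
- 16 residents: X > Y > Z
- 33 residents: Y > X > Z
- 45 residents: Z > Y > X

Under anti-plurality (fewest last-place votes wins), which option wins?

Y

Last-place votes: Y 0, X 52, Z 49.
Y is ranked last by the fewest voters, so Y wins.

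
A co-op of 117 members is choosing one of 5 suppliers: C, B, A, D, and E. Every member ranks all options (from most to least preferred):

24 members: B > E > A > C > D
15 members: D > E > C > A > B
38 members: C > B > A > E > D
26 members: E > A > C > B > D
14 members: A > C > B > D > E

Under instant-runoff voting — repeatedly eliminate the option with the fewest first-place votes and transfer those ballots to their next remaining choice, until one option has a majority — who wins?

Round 1: C 38, B 24, A 14, D 15, E 26. Eliminate A.
Round 2: C 52, B 24, D 15, E 26. Eliminate D.
Round 3: C 52, B 24, E 41. Eliminate B.
Round 4: C 52, E 65. E has a majority.

E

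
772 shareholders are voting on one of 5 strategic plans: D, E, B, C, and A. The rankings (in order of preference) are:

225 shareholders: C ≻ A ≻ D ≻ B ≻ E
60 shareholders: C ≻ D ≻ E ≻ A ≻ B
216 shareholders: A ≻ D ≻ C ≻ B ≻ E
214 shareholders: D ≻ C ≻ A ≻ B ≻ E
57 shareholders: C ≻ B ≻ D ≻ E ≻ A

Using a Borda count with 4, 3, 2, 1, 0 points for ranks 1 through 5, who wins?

C

D: 225·2 + 60·3 + 216·3 + 214·4 + 57·2 = 2248
E: 225·0 + 60·2 + 216·0 + 214·0 + 57·1 = 177
B: 225·1 + 60·0 + 216·1 + 214·1 + 57·3 = 826
C: 225·4 + 60·4 + 216·2 + 214·3 + 57·4 = 2442
A: 225·3 + 60·1 + 216·4 + 214·2 + 57·0 = 2027
C has the highest Borda score (2442).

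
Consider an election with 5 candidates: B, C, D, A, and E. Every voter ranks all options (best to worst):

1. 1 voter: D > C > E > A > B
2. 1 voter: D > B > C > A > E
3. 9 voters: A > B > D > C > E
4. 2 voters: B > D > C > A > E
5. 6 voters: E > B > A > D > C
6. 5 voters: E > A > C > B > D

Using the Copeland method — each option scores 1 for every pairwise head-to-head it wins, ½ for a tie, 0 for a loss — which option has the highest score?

A

B: beats C and D; ties E; loses to A → score 2.5.
C: beats E; loses to B, D, and A → score 1.
D: beats C and E; loses to B and A → score 2.
A: beats B, C, and D; ties E → score 3.5.
E: ties B and A; loses to C and D → score 1.
A has the best pairwise record.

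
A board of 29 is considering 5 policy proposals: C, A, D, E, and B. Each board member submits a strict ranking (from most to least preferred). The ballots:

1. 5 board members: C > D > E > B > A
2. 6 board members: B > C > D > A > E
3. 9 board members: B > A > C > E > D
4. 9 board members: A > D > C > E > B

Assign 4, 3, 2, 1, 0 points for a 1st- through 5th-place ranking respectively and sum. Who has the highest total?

C: 5·4 + 6·3 + 9·2 + 9·2 = 74
A: 5·0 + 6·1 + 9·3 + 9·4 = 69
D: 5·3 + 6·2 + 9·0 + 9·3 = 54
E: 5·2 + 6·0 + 9·1 + 9·1 = 28
B: 5·1 + 6·4 + 9·4 + 9·0 = 65
C has the highest Borda score (74).

C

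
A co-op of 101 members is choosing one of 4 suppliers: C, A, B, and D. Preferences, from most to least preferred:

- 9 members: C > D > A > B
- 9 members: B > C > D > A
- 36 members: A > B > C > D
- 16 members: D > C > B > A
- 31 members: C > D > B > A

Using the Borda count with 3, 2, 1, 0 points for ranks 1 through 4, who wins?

C

C: 9·3 + 9·2 + 36·1 + 16·2 + 31·3 = 206
A: 9·1 + 9·0 + 36·3 + 16·0 + 31·0 = 117
B: 9·0 + 9·3 + 36·2 + 16·1 + 31·1 = 146
D: 9·2 + 9·1 + 36·0 + 16·3 + 31·2 = 137
C has the highest Borda score (206).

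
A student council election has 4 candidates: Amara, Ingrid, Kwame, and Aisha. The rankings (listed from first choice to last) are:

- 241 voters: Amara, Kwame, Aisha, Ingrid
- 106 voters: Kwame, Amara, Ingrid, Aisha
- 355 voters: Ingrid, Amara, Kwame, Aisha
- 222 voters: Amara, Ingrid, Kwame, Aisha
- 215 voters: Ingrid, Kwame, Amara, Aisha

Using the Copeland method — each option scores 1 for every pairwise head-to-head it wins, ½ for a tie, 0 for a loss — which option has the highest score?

Amara: beats Kwame and Aisha; loses to Ingrid → score 2.
Ingrid: beats Amara, Kwame, and Aisha → score 3.
Kwame: beats Aisha; loses to Amara and Ingrid → score 1.
Aisha: loses to Amara, Ingrid, and Kwame → score 0.
Ingrid has the best pairwise record.

Ingrid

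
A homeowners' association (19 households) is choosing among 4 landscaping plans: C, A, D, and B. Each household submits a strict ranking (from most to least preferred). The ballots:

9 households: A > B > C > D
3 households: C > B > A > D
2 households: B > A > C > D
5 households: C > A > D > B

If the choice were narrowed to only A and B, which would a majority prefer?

Voters preferring A to B: 14; preferring B to A: 5.
A wins the head-to-head.

A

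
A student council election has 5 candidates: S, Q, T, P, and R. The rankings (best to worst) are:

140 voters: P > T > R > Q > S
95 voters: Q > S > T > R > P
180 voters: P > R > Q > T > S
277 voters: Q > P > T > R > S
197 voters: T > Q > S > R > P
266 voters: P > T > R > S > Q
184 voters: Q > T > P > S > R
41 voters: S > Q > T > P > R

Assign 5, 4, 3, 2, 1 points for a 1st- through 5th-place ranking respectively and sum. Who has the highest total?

S: 140·1 + 95·4 + 180·1 + 277·1 + 197·3 + 266·2 + 184·2 + 41·5 = 2673
Q: 140·2 + 95·5 + 180·3 + 277·5 + 197·4 + 266·1 + 184·5 + 41·4 = 4818
T: 140·4 + 95·3 + 180·2 + 277·3 + 197·5 + 266·4 + 184·4 + 41·3 = 4944
P: 140·5 + 95·1 + 180·5 + 277·4 + 197·1 + 266·5 + 184·3 + 41·2 = 4964
R: 140·3 + 95·2 + 180·4 + 277·2 + 197·2 + 266·3 + 184·1 + 41·1 = 3301
P has the highest Borda score (4964).

P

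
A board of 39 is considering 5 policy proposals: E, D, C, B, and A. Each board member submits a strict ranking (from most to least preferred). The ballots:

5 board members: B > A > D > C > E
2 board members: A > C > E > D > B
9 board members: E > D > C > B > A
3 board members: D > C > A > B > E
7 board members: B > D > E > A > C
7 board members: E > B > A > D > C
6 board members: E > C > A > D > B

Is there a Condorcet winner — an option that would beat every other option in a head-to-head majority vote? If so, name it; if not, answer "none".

E vs D: 24–15 for E.
E vs C: 29–10 for E.
E vs B: 24–15 for E.
E vs A: 29–10 for E.
E beats every other option head-to-head.

E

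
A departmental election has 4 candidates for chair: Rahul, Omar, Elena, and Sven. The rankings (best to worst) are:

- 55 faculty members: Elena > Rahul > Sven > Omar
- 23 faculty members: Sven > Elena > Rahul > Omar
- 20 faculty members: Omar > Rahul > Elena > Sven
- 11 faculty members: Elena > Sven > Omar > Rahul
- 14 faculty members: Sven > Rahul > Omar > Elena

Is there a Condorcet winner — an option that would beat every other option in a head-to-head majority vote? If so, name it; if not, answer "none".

Elena

Elena vs Rahul: 89–34 for Elena.
Elena vs Omar: 89–34 for Elena.
Elena vs Sven: 86–37 for Elena.
Elena beats every other option head-to-head.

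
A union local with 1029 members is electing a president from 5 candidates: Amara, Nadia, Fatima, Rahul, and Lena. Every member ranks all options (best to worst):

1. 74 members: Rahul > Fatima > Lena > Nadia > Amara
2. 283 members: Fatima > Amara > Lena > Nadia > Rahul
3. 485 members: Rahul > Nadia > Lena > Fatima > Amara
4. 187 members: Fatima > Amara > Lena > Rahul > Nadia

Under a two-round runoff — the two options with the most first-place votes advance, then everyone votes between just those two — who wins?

Round 1 first-place votes: Amara 0, Nadia 0, Fatima 470, Rahul 559, Lena 0.
Rahul and Fatima advance.
Runoff: Rahul is preferred to Fatima by 559 voters; Fatima by 470.
Rahul wins the runoff.

Rahul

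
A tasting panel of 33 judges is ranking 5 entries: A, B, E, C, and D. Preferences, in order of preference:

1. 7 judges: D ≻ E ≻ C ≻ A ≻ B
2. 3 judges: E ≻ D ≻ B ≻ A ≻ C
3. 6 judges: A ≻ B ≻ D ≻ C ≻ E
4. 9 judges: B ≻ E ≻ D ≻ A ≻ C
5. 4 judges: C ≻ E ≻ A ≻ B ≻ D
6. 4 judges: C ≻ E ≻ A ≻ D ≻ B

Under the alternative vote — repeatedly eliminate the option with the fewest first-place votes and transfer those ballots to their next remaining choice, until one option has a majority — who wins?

B

Round 1: A 6, B 9, E 3, C 8, D 7. Eliminate E.
Round 2: A 6, B 9, C 8, D 10. Eliminate A.
Round 3: B 15, C 8, D 10. Eliminate C.
Round 4: B 19, D 14. B has a majority.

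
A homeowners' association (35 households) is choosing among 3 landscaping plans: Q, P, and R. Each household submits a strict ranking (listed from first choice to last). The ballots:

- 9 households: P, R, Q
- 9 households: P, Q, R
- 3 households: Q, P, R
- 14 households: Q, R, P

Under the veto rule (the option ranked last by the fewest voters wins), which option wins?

Last-place votes: Q 9, P 14, R 12.
Q is ranked last by the fewest voters, so Q wins.

Q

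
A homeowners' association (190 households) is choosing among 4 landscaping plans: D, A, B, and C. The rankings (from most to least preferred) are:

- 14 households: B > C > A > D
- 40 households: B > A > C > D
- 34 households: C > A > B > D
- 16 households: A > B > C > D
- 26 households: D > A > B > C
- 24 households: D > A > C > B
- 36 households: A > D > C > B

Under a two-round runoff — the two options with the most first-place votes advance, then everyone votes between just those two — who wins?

Round 1 first-place votes: D 50, A 52, B 54, C 34.
B and A advance.
Runoff: B is preferred to A by 54 voters; A by 136.
A wins the runoff.

A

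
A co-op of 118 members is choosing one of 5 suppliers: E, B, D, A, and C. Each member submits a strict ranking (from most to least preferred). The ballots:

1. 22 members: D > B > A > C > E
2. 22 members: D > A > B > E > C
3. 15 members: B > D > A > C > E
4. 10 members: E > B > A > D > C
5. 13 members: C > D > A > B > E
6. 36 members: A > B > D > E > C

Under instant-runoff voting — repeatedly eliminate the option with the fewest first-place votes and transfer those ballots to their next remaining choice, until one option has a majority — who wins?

Round 1: E 10, B 15, D 44, A 36, C 13. Eliminate E.
Round 2: B 25, D 44, A 36, C 13. Eliminate C.
Round 3: B 25, D 57, A 36. Eliminate B.
Round 4: D 72, A 46. D has a majority.

D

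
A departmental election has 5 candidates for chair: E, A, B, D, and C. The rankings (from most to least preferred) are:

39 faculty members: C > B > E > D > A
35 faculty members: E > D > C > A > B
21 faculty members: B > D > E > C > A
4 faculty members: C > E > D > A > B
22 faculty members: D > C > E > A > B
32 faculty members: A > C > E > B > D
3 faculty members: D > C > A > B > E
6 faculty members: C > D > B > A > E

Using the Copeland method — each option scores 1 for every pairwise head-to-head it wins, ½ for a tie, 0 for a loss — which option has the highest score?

C

E: beats A, B, and D; loses to C → score 3.
A: beats B; loses to E, D, and C → score 1.
B: beats D; loses to E, A, and C → score 1.
D: beats A; ties C; loses to E and B → score 1.5.
C: beats E, A, and B; ties D → score 3.5.
C has the best pairwise record.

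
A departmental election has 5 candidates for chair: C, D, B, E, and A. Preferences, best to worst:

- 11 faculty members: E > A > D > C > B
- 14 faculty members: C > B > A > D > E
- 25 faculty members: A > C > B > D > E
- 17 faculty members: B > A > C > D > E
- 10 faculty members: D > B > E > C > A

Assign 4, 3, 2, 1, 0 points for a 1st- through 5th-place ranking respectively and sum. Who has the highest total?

A

C: 11·1 + 14·4 + 25·3 + 17·2 + 10·1 = 186
D: 11·2 + 14·1 + 25·1 + 17·1 + 10·4 = 118
B: 11·0 + 14·3 + 25·2 + 17·4 + 10·3 = 190
E: 11·4 + 14·0 + 25·0 + 17·0 + 10·2 = 64
A: 11·3 + 14·2 + 25·4 + 17·3 + 10·0 = 212
A has the highest Borda score (212).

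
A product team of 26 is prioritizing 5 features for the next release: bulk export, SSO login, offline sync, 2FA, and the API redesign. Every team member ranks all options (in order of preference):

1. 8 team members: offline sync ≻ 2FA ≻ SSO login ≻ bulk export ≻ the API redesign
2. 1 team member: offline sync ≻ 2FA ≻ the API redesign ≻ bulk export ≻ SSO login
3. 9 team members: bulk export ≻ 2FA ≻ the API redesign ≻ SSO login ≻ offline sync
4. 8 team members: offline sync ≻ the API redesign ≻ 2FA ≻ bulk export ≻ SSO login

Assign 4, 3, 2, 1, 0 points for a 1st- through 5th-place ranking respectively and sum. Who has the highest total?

bulk export: 8·1 + 1·1 + 9·4 + 8·1 = 53
SSO login: 8·2 + 1·0 + 9·1 + 8·0 = 25
offline sync: 8·4 + 1·4 + 9·0 + 8·4 = 68
2FA: 8·3 + 1·3 + 9·3 + 8·2 = 70
the API redesign: 8·0 + 1·2 + 9·2 + 8·3 = 44
2FA has the highest Borda score (70).

2FA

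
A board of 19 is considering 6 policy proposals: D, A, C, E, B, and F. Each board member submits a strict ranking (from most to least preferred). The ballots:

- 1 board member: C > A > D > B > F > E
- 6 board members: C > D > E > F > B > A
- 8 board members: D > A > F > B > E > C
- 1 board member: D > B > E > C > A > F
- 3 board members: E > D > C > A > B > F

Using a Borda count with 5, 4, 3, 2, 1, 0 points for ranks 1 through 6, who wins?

D: 1·3 + 6·4 + 8·5 + 1·5 + 3·4 = 84
A: 1·4 + 6·0 + 8·4 + 1·1 + 3·2 = 43
C: 1·5 + 6·5 + 8·0 + 1·2 + 3·3 = 46
E: 1·0 + 6·3 + 8·1 + 1·3 + 3·5 = 44
B: 1·2 + 6·1 + 8·2 + 1·4 + 3·1 = 31
F: 1·1 + 6·2 + 8·3 + 1·0 + 3·0 = 37
D has the highest Borda score (84).

D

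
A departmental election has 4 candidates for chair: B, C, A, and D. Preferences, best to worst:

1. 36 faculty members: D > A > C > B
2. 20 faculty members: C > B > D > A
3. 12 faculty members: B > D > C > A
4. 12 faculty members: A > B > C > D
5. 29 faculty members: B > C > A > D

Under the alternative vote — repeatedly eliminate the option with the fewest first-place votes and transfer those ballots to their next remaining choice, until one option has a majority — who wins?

B

Round 1: B 41, C 20, A 12, D 36. Eliminate A.
Round 2: B 53, C 20, D 36. Eliminate C.
Round 3: B 73, D 36. B has a majority.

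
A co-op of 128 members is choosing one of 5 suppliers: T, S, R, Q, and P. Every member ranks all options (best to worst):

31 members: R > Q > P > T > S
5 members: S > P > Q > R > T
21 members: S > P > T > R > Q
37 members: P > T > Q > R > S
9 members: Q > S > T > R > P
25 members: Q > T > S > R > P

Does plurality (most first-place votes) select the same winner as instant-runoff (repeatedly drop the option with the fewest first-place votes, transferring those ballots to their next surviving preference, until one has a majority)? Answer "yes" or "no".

Plurality — first-place votes: T 0, S 26, R 31, Q 34, P 37. Winner: P.
Instant-runoff — R1 T 0, S 26, R 31, Q 34, P 37 (T out); R2 S 26, R 31, Q 34, P 37 (S out); R3 R 31, Q 34, P 63 (R out); R4 Q 65, P 63 (Q winner). Winner: Q.
The two methods disagree.

no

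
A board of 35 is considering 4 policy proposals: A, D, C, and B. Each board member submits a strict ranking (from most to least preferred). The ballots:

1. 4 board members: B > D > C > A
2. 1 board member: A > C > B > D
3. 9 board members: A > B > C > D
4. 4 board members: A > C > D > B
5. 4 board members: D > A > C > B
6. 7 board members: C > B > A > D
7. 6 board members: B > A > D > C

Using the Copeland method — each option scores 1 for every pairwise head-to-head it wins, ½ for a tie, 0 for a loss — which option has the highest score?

A: beats D, C, and B → score 3.
D: loses to A, C, and B → score 0.
C: beats D; loses to A and B → score 1.
B: beats D and C; loses to A → score 2.
A has the best pairwise record.

A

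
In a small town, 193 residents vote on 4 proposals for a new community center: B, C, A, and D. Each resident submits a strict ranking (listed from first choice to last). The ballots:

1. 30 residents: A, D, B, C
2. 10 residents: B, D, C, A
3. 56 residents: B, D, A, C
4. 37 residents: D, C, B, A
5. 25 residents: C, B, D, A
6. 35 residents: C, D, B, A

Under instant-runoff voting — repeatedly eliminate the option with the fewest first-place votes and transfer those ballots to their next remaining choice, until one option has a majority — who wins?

Round 1: B 66, C 60, A 30, D 37. Eliminate A.
Round 2: B 66, C 60, D 67. Eliminate C.
Round 3: B 91, D 102. D has a majority.

D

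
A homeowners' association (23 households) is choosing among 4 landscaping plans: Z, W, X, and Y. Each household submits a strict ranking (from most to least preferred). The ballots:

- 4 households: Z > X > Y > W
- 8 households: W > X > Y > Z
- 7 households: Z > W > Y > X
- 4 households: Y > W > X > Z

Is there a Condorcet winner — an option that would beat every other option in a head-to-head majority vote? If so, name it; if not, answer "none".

W

W vs Z: 12–11 for W.
W vs X: 19–4 for W.
W vs Y: 15–8 for W.
W beats every other option head-to-head.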